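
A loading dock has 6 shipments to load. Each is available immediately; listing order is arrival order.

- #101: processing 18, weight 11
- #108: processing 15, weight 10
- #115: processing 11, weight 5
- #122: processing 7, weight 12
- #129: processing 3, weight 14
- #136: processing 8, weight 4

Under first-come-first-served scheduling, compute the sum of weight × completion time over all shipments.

2364

FIFO (arrival order): #101 #108 #115 #122 #129 #136.
#101: finishes 18, weight 11, w·C = 198
#108: finishes 33, weight 10, w·C = 330
#115: finishes 44, weight 5, w·C = 220
#122: finishes 51, weight 12, w·C = 612
#129: finishes 54, weight 14, w·C = 756
#136: finishes 62, weight 4, w·C = 248
Sum = 198+330+220+612+756+248 = 2364.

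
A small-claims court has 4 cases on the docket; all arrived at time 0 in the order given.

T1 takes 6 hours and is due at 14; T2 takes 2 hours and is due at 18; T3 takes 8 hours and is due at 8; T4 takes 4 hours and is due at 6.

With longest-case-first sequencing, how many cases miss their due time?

2

LPT (decreasing processing time): T3 T1 T4 T2.
T3: 0→8, due 8, tardiness 0
T1: 8→14, due 14, tardiness 0
T4: 14→18, due 6, tardiness 12
T2: 18→20, due 18, tardiness 2
Late cases: 2.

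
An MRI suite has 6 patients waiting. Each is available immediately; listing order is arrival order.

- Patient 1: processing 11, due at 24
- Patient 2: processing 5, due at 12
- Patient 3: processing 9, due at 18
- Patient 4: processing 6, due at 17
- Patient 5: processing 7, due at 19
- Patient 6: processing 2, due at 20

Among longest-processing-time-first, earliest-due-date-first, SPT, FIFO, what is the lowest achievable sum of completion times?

111

LPT (decreasing processing time): Patient 1 Patient 3 Patient 5 Patient 4 Patient 2 Patient 6.
Patient 1: 0→11
Patient 3: 11→20
Patient 5: 20→27
Patient 4: 27→33
Patient 2: 33→38
Patient 6: 38→40
Sum = 11+20+27+33+38+40 = 169.
EDD (increasing due date): Patient 2 Patient 4 Patient 3 Patient 5 Patient 6 Patient 1.
Patient 2: 0→5
Patient 4: 5→11
Patient 3: 11→20
Patient 5: 20→27
Patient 6: 27→29
Patient 1: 29→40
Sum = 5+11+20+27+29+40 = 132.
SPT (increasing processing time): Patient 6 Patient 2 Patient 4 Patient 5 Patient 3 Patient 1.
Patient 6: 0→2
Patient 2: 2→7
Patient 4: 7→13
Patient 5: 13→20
Patient 3: 20→29
Patient 1: 29→40
Sum = 2+7+13+20+29+40 = 111.
FIFO (arrival order): Patient 1 Patient 2 Patient 3 Patient 4 Patient 5 Patient 6.
Patient 1: 0→11
Patient 2: 11→16
Patient 3: 16→25
Patient 4: 25→31
Patient 5: 31→38
Patient 6: 38→40
Sum = 11+16+25+31+38+40 = 161.
LPT 169, EDD 132, SPT 111, FIFO 161 → minimum 111.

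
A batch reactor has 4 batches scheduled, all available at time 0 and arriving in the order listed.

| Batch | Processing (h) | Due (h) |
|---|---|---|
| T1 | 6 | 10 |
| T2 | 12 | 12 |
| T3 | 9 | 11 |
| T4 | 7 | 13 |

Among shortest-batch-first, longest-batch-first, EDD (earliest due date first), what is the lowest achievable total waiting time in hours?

SPT (increasing processing time): T1 T4 T3 T2.
T1: waits 0, runs 0→6
T4: waits 6, runs 6→13
T3: waits 13, runs 13→22
T2: waits 22, runs 22→34
Sum = 0+6+13+22 = 41.
LPT (decreasing processing time): T2 T3 T4 T1.
T2: waits 0, runs 0→12
T3: waits 12, runs 12→21
T4: waits 21, runs 21→28
T1: waits 28, runs 28→34
Sum = 0+12+21+28 = 61.
EDD (increasing due date): T1 T3 T2 T4.
T1: waits 0, runs 0→6
T3: waits 6, runs 6→15
T2: waits 15, runs 15→27
T4: waits 27, runs 27→34
Sum = 0+6+15+27 = 48.
SPT 41, LPT 61, EDD 48 → minimum 41.

41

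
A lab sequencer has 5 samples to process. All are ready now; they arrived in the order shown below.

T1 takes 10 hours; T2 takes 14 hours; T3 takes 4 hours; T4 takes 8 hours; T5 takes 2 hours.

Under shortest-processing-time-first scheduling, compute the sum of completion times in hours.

SPT (increasing processing time): T5 T3 T4 T1 T2.
T5: 0→2
T3: 2→6
T4: 6→14
T1: 14→24
T2: 24→38
Sum = 2+6+14+24+38 = 84.

84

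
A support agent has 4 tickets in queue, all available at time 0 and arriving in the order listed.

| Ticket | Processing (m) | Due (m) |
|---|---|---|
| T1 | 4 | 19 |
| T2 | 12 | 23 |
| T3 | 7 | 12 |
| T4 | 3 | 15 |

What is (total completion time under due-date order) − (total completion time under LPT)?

EDD (increasing due date): T3 T4 T1 T2.
T3: 0→7
T4: 7→10
T1: 10→14
T2: 14→26
Sum = 7+10+14+26 = 57.
LPT (decreasing processing time): T2 T3 T1 T4.
T2: 0→12
T3: 12→19
T1: 19→23
T4: 23→26
Sum = 12+19+23+26 = 80.
Difference = 57 − 80 = -23.

-23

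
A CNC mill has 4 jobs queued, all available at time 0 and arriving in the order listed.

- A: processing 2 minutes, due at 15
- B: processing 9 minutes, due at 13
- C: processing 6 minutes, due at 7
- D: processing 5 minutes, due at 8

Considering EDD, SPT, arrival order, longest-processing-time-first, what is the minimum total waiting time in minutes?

EDD (increasing due date): C D B A.
C: waits 0, runs 0→6
D: waits 6, runs 6→11
B: waits 11, runs 11→20
A: waits 20, runs 20→22
Sum = 0+6+11+20 = 37.
SPT (increasing processing time): A D C B.
A: waits 0, runs 0→2
D: waits 2, runs 2→7
C: waits 7, runs 7→13
B: waits 13, runs 13→22
Sum = 0+2+7+13 = 22.
FIFO (arrival order): A B C D.
A: waits 0, runs 0→2
B: waits 2, runs 2→11
C: waits 11, runs 11→17
D: waits 17, runs 17→22
Sum = 0+2+11+17 = 30.
LPT (decreasing processing time): B C D A.
B: waits 0, runs 0→9
C: waits 9, runs 9→15
D: waits 15, runs 15→20
A: waits 20, runs 20→22
Sum = 0+9+15+20 = 44.
EDD 37, SPT 22, FIFO 30, LPT 44 → minimum 22.

22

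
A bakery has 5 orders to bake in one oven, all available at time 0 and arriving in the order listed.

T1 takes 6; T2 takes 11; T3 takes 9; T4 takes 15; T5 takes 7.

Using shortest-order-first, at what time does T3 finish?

SPT (increasing processing time): T1 T5 T3 T2 T4.
T1: 0→6
T5: 6→13
T3: 13→22

22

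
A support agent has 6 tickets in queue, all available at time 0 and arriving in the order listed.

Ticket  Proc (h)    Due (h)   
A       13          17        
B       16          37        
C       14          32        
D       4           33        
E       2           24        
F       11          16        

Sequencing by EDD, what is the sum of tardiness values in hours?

EDD (increasing due date): F A E C D B.
F: 0→11, due 16, tardiness 0
A: 11→24, due 17, tardiness 7
E: 24→26, due 24, tardiness 2
C: 26→40, due 32, tardiness 8
D: 40→44, due 33, tardiness 11
B: 44→60, due 37, tardiness 23
Sum = 0+7+2+8+11+23 = 51.

51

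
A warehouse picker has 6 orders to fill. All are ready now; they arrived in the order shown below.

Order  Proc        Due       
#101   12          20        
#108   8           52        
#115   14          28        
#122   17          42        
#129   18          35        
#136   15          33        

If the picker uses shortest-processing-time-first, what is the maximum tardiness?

SPT (increasing processing time): #108 #101 #115 #136 #122 #129.
#108: 0→8, due 52, tardiness 0
#101: 8→20, due 20, tardiness 0
#115: 20→34, due 28, tardiness 6
#136: 34→49, due 33, tardiness 16
#122: 49→66, due 42, tardiness 24
#129: 66→84, due 35, tardiness 49
Maximum = 49.

49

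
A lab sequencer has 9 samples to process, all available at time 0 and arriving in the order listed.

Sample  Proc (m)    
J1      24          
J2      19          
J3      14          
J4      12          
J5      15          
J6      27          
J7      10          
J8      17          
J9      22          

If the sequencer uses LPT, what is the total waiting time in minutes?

764

LPT (decreasing processing time): J6 J1 J9 J2 J8 J5 J3 J4 J7.
J6: waits 0, runs 0→27
J1: waits 27, runs 27→51
J9: waits 51, runs 51→73
J2: waits 73, runs 73→92
J8: waits 92, runs 92→109
J5: waits 109, runs 109→124
J3: waits 124, runs 124→138
J4: waits 138, runs 138→150
J7: waits 150, runs 150→160
Sum = 0+27+51+73+92+109+124+138+150 = 764.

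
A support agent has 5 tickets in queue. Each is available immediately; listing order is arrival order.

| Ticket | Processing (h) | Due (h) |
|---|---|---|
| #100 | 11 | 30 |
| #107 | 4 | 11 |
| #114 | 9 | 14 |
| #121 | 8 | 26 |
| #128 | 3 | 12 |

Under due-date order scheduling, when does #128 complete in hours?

7

EDD (increasing due date): #107 #128 #114 #121 #100.
#107: 0→4
#128: 4→7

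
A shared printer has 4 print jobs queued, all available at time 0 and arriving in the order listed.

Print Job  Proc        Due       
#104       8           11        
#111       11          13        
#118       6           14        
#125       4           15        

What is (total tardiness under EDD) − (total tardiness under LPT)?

-2

EDD (increasing due date): #104 #111 #118 #125.
#104: 0→8, due 11, tardiness 0
#111: 8→19, due 13, tardiness 6
#118: 19→25, due 14, tardiness 11
#125: 25→29, due 15, tardiness 14
Sum = 0+6+11+14 = 31.
LPT (decreasing processing time): #111 #104 #118 #125.
#111: 0→11, due 13, tardiness 0
#104: 11→19, due 11, tardiness 8
#118: 19→25, due 14, tardiness 11
#125: 25→29, due 15, tardiness 14
Sum = 0+8+11+14 = 33.
Difference = 31 − 33 = -2.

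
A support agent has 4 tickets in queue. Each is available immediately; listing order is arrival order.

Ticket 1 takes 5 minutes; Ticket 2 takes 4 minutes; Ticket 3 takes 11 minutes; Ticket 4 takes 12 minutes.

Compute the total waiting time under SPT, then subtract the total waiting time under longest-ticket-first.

SPT (increasing processing time): Ticket 2 Ticket 1 Ticket 3 Ticket 4.
Ticket 2: waits 0, runs 0→4
Ticket 1: waits 4, runs 4→9
Ticket 3: waits 9, runs 9→20
Ticket 4: waits 20, runs 20→32
Sum = 0+4+9+20 = 33.
LPT (decreasing processing time): Ticket 4 Ticket 3 Ticket 1 Ticket 2.
Ticket 4: waits 0, runs 0→12
Ticket 3: waits 12, runs 12→23
Ticket 1: waits 23, runs 23→28
Ticket 2: waits 28, runs 28→32
Sum = 0+12+23+28 = 63.
Difference = 33 − 63 = -30.

-30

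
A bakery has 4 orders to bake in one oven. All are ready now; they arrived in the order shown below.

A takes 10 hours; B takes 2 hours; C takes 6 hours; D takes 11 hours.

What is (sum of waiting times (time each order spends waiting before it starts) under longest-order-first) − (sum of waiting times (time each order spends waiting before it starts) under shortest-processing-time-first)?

LPT (decreasing processing time): D A C B.
D: waits 0, runs 0→11
A: waits 11, runs 11→21
C: waits 21, runs 21→27
B: waits 27, runs 27→29
Sum = 0+11+21+27 = 59.
SPT (increasing processing time): B C A D.
B: waits 0, runs 0→2
C: waits 2, runs 2→8
A: waits 8, runs 8→18
D: waits 18, runs 18→29
Sum = 0+2+8+18 = 28.
Difference = 59 − 28 = 31.

31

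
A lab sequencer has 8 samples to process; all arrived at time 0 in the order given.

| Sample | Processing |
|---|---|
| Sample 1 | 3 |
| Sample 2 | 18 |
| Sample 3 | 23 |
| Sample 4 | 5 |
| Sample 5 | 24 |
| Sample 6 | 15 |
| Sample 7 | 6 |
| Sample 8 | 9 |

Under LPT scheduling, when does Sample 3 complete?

LPT (decreasing processing time): Sample 5 Sample 3 Sample 2 Sample 6 Sample 8 Sample 7 Sample 4 Sample 1.
Sample 5: 0→24
Sample 3: 24→47

47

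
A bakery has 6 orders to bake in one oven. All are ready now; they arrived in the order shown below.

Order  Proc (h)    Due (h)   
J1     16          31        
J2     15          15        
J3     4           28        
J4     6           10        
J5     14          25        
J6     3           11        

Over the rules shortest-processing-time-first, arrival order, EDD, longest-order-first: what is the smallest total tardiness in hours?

SPT (increasing processing time): J6 J3 J4 J5 J2 J1.
J6: 0→3, due 11, tardiness 0
J3: 3→7, due 28, tardiness 0
J4: 7→13, due 10, tardiness 3
J5: 13→27, due 25, tardiness 2
J2: 27→42, due 15, tardiness 27
J1: 42→58, due 31, tardiness 27
Sum = 0+0+3+2+27+27 = 59.
FIFO (arrival order): J1 J2 J3 J4 J5 J6.
J1: 0→16, due 31, tardiness 0
J2: 16→31, due 15, tardiness 16
J3: 31→35, due 28, tardiness 7
J4: 35→41, due 10, tardiness 31
J5: 41→55, due 25, tardiness 30
J6: 55→58, due 11, tardiness 47
Sum = 0+16+7+31+30+47 = 131.
EDD (increasing due date): J4 J6 J2 J5 J3 J1.
J4: 0→6, due 10, tardiness 0
J6: 6→9, due 11, tardiness 0
J2: 9→24, due 15, tardiness 9
J5: 24→38, due 25, tardiness 13
J3: 38→42, due 28, tardiness 14
J1: 42→58, due 31, tardiness 27
Sum = 0+0+9+13+14+27 = 63.
LPT (decreasing processing time): J1 J2 J5 J4 J3 J6.
J1: 0→16, due 31, tardiness 0
J2: 16→31, due 15, tardiness 16
J5: 31→45, due 25, tardiness 20
J4: 45→51, due 10, tardiness 41
J3: 51→55, due 28, tardiness 27
J6: 55→58, due 11, tardiness 47
Sum = 0+16+20+41+27+47 = 151.
SPT 59, FIFO 131, EDD 63, LPT 151 → minimum 59.

59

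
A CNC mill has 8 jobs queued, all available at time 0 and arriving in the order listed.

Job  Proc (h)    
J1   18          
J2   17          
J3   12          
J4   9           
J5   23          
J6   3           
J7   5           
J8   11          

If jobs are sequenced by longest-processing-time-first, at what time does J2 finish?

LPT (decreasing processing time): J5 J1 J2 J3 J8 J4 J7 J6.
J5: 0→23
J1: 23→41
J2: 41→58

58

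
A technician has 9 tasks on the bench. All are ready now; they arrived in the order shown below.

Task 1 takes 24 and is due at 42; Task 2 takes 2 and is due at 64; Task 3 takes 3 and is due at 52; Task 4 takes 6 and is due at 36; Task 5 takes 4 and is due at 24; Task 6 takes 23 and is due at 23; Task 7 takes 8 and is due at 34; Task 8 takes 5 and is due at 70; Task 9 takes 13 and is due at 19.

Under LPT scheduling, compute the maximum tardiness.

LPT (decreasing processing time): Task 1 Task 6 Task 9 Task 7 Task 4 Task 8 Task 5 Task 3 Task 2.
Task 1: 0→24, due 42, tardiness 0
Task 6: 24→47, due 23, tardiness 24
Task 9: 47→60, due 19, tardiness 41
Task 7: 60→68, due 34, tardiness 34
Task 4: 68→74, due 36, tardiness 38
Task 8: 74→79, due 70, tardiness 9
Task 5: 79→83, due 24, tardiness 59
Task 3: 83→86, due 52, tardiness 34
Task 2: 86→88, due 64, tardiness 24
Maximum = 59.

59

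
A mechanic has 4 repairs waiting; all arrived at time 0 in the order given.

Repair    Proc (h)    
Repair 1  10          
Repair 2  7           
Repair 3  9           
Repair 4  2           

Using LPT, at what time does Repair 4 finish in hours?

LPT (decreasing processing time): Repair 1 Repair 3 Repair 2 Repair 4.
Repair 1: 0→10
Repair 3: 10→19
Repair 2: 19→26
Repair 4: 26→28

28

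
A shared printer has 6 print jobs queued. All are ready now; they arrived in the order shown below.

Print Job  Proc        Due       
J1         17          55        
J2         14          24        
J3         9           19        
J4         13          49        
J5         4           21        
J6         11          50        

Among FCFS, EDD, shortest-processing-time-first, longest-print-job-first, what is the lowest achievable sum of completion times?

FIFO (arrival order): J1 J2 J3 J4 J5 J6.
J1: 0→17
J2: 17→31
J3: 31→40
J4: 40→53
J5: 53→57
J6: 57→68
Sum = 17+31+40+53+57+68 = 266.
EDD (increasing due date): J3 J5 J2 J4 J6 J1.
J3: 0→9
J5: 9→13
J2: 13→27
J4: 27→40
J6: 40→51
J1: 51→68
Sum = 9+13+27+40+51+68 = 208.
SPT (increasing processing time): J5 J3 J6 J4 J2 J1.
J5: 0→4
J3: 4→13
J6: 13→24
J4: 24→37
J2: 37→51
J1: 51→68
Sum = 4+13+24+37+51+68 = 197.
LPT (decreasing processing time): J1 J2 J4 J6 J3 J5.
J1: 0→17
J2: 17→31
J4: 31→44
J6: 44→55
J3: 55→64
J5: 64→68
Sum = 17+31+44+55+64+68 = 279.
FIFO 266, EDD 208, SPT 197, LPT 279 → minimum 197.

197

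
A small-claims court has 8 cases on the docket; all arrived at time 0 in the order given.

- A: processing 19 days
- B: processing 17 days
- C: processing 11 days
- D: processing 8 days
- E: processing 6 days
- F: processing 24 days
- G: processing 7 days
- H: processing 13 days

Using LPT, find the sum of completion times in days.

LPT (decreasing processing time): F A B H C D G E.
F: 0→24
A: 24→43
B: 43→60
H: 60→73
C: 73→84
D: 84→92
G: 92→99
E: 99→105
Sum = 24+43+60+73+84+92+99+105 = 580.

580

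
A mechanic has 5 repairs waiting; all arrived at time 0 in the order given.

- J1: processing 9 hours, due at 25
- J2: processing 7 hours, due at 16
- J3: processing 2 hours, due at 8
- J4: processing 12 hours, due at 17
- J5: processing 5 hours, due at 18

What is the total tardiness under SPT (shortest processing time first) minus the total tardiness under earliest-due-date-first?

SPT (increasing processing time): J3 J5 J2 J1 J4.
J3: 0→2, due 8, tardiness 0
J5: 2→7, due 18, tardiness 0
J2: 7→14, due 16, tardiness 0
J1: 14→23, due 25, tardiness 0
J4: 23→35, due 17, tardiness 18
Sum = 0+0+0+0+18 = 18.
EDD (increasing due date): J3 J2 J4 J5 J1.
J3: 0→2, due 8, tardiness 0
J2: 2→9, due 16, tardiness 0
J4: 9→21, due 17, tardiness 4
J5: 21→26, due 18, tardiness 8
J1: 26→35, due 25, tardiness 10
Sum = 0+0+4+8+10 = 22.
Difference = 18 − 22 = -4.

-4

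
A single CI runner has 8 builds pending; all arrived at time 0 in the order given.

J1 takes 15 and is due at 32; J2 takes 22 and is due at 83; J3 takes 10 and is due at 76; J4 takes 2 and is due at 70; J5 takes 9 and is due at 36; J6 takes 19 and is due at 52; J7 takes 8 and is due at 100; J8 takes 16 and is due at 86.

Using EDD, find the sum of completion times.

453

EDD (increasing due date): J1 J5 J6 J4 J3 J2 J8 J7.
J1: 0→15
J5: 15→24
J6: 24→43
J4: 43→45
J3: 45→55
J2: 55→77
J8: 77→93
J7: 93→101
Sum = 15+24+43+45+55+77+93+101 = 453.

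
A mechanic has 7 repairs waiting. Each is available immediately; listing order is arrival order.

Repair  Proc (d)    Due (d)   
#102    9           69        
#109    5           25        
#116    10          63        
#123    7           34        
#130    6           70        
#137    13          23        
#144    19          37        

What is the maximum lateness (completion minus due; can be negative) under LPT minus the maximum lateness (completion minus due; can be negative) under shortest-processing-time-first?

LPT (decreasing processing time): #144 #137 #116 #102 #123 #130 #109.
#144: 0→19, due 37, lateness -18
#137: 19→32, due 23, lateness 9
#116: 32→42, due 63, lateness -21
#102: 42→51, due 69, lateness -18
#123: 51→58, due 34, lateness 24
#130: 58→64, due 70, lateness -6
#109: 64→69, due 25, lateness 44
Maximum = 44.
SPT (increasing processing time): #109 #130 #123 #102 #116 #137 #144.
#109: 0→5, due 25, lateness -20
#130: 5→11, due 70, lateness -59
#123: 11→18, due 34, lateness -16
#102: 18→27, due 69, lateness -42
#116: 27→37, due 63, lateness -26
#137: 37→50, due 23, lateness 27
#144: 50→69, due 37, lateness 32
Maximum = 32.
Difference = 44 − 32 = 12.

12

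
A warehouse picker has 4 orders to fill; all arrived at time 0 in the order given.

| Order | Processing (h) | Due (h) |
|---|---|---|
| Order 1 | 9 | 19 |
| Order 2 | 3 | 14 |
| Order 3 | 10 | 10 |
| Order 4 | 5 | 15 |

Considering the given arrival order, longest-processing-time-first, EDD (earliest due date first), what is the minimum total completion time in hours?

FIFO (arrival order): Order 1 Order 2 Order 3 Order 4.
Order 1: 0→9
Order 2: 9→12
Order 3: 12→22
Order 4: 22→27
Sum = 9+12+22+27 = 70.
LPT (decreasing processing time): Order 3 Order 1 Order 4 Order 2.
Order 3: 0→10
Order 1: 10→19
Order 4: 19→24
Order 2: 24→27
Sum = 10+19+24+27 = 80.
EDD (increasing due date): Order 3 Order 2 Order 4 Order 1.
Order 3: 0→10
Order 2: 10→13
Order 4: 13→18
Order 1: 18→27
Sum = 10+13+18+27 = 68.
FIFO 70, LPT 80, EDD 68 → minimum 68.

68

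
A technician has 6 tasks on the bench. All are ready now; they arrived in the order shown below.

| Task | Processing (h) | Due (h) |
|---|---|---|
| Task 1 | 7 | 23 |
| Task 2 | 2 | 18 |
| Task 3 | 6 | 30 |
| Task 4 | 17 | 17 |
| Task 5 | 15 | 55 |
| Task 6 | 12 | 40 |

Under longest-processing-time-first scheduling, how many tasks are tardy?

4

LPT (decreasing processing time): Task 4 Task 5 Task 6 Task 1 Task 3 Task 2.
Task 4: 0→17, due 17, tardiness 0
Task 5: 17→32, due 55, tardiness 0
Task 6: 32→44, due 40, tardiness 4
Task 1: 44→51, due 23, tardiness 28
Task 3: 51→57, due 30, tardiness 27
Task 2: 57→59, due 18, tardiness 41
Late tasks: 4.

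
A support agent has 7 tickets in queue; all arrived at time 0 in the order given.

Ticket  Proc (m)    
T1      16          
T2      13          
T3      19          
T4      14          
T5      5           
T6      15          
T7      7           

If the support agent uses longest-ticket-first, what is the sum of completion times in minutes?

418

LPT (decreasing processing time): T3 T1 T6 T4 T2 T7 T5.
T3: 0→19
T1: 19→35
T6: 35→50
T4: 50→64
T2: 64→77
T7: 77→84
T5: 84→89
Sum = 19+35+50+64+77+84+89 = 418.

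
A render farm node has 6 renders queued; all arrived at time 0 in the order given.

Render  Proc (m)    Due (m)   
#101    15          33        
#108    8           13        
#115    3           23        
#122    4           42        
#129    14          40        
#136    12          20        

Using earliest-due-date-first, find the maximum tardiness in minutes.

14

EDD (increasing due date): #108 #136 #115 #101 #129 #122.
#108: 0→8, due 13, tardiness 0
#136: 8→20, due 20, tardiness 0
#115: 20→23, due 23, tardiness 0
#101: 23→38, due 33, tardiness 5
#129: 38→52, due 40, tardiness 12
#122: 52→56, due 42, tardiness 14
Maximum = 14.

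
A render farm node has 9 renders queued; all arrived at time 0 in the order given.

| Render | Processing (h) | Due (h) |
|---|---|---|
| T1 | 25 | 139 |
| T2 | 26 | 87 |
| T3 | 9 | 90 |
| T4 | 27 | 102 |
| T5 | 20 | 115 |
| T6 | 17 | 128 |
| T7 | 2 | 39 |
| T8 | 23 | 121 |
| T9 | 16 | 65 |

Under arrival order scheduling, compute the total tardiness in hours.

215

FIFO (arrival order): T1 T2 T3 T4 T5 T6 T7 T8 T9.
T1: 0→25, due 139, tardiness 0
T2: 25→51, due 87, tardiness 0
T3: 51→60, due 90, tardiness 0
T4: 60→87, due 102, tardiness 0
T5: 87→107, due 115, tardiness 0
T6: 107→124, due 128, tardiness 0
T7: 124→126, due 39, tardiness 87
T8: 126→149, due 121, tardiness 28
T9: 149→165, due 65, tardiness 100
Sum = 0+0+0+0+0+0+87+28+100 = 215.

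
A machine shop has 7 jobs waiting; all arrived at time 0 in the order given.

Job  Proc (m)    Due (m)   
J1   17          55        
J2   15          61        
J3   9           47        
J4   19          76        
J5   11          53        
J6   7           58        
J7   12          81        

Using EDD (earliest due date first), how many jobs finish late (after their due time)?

2

EDD (increasing due date): J3 J5 J1 J6 J2 J4 J7.
J3: 0→9, due 47, tardiness 0
J5: 9→20, due 53, tardiness 0
J1: 20→37, due 55, tardiness 0
J6: 37→44, due 58, tardiness 0
J2: 44→59, due 61, tardiness 0
J4: 59→78, due 76, tardiness 2
J7: 78→90, due 81, tardiness 9
Late jobs: 2.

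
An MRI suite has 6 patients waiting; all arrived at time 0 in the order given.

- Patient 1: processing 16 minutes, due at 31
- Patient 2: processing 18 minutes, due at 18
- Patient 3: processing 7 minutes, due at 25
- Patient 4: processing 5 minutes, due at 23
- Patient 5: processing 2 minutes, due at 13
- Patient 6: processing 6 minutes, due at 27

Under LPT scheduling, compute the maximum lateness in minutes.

LPT (decreasing processing time): Patient 2 Patient 1 Patient 3 Patient 6 Patient 4 Patient 5.
Patient 2: 0→18, due 18, lateness 0
Patient 1: 18→34, due 31, lateness 3
Patient 3: 34→41, due 25, lateness 16
Patient 6: 41→47, due 27, lateness 20
Patient 4: 47→52, due 23, lateness 29
Patient 5: 52→54, due 13, lateness 41
Maximum = 41.

41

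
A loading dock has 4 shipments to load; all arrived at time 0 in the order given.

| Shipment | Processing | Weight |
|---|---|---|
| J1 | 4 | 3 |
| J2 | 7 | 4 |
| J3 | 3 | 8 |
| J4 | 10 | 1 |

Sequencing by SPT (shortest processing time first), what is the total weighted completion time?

125

SPT (increasing processing time): J3 J1 J2 J4.
J3: finishes 3, weight 8, w·C = 24
J1: finishes 7, weight 3, w·C = 21
J2: finishes 14, weight 4, w·C = 56
J4: finishes 24, weight 1, w·C = 24
Sum = 24+21+56+24 = 125.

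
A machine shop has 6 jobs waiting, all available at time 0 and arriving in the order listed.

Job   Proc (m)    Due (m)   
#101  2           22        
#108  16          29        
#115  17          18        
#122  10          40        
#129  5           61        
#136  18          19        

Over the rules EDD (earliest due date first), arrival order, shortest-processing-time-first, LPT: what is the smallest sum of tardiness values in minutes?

71

EDD (increasing due date): #115 #136 #101 #108 #122 #129.
#115: 0→17, due 18, tardiness 0
#136: 17→35, due 19, tardiness 16
#101: 35→37, due 22, tardiness 15
#108: 37→53, due 29, tardiness 24
#122: 53→63, due 40, tardiness 23
#129: 63→68, due 61, tardiness 7
Sum = 0+16+15+24+23+7 = 85.
FIFO (arrival order): #101 #108 #115 #122 #129 #136.
#101: 0→2, due 22, tardiness 0
#108: 2→18, due 29, tardiness 0
#115: 18→35, due 18, tardiness 17
#122: 35→45, due 40, tardiness 5
#129: 45→50, due 61, tardiness 0
#136: 50→68, due 19, tardiness 49
Sum = 0+0+17+5+0+49 = 71.
SPT (increasing processing time): #101 #129 #122 #108 #115 #136.
#101: 0→2, due 22, tardiness 0
#129: 2→7, due 61, tardiness 0
#122: 7→17, due 40, tardiness 0
#108: 17→33, due 29, tardiness 4
#115: 33→50, due 18, tardiness 32
#136: 50→68, due 19, tardiness 49
Sum = 0+0+0+4+32+49 = 85.
LPT (decreasing processing time): #136 #115 #108 #122 #129 #101.
#136: 0→18, due 19, tardiness 0
#115: 18→35, due 18, tardiness 17
#108: 35→51, due 29, tardiness 22
#122: 51→61, due 40, tardiness 21
#129: 61→66, due 61, tardiness 5
#101: 66→68, due 22, tardiness 46
Sum = 0+17+22+21+5+46 = 111.
EDD 85, FIFO 71, SPT 85, LPT 111 → minimum 71.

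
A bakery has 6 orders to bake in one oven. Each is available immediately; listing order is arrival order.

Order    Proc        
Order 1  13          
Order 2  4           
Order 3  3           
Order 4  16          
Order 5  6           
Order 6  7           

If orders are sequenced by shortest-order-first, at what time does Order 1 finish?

33

SPT (increasing processing time): Order 3 Order 2 Order 5 Order 6 Order 1 Order 4.
Order 3: 0→3
Order 2: 3→7
Order 5: 7→13
Order 6: 13→20
Order 1: 20→33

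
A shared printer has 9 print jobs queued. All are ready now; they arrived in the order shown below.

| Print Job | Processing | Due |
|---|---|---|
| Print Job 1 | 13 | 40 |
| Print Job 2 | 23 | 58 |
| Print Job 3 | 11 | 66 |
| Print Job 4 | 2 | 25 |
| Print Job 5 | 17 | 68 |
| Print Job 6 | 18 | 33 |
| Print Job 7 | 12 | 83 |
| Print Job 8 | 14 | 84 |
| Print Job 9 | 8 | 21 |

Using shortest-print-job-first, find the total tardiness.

137

SPT (increasing processing time): Print Job 4 Print Job 9 Print Job 3 Print Job 7 Print Job 1 Print Job 8 Print Job 5 Print Job 6 Print Job 2.
Print Job 4: 0→2, due 25, tardiness 0
Print Job 9: 2→10, due 21, tardiness 0
Print Job 3: 10→21, due 66, tardiness 0
Print Job 7: 21→33, due 83, tardiness 0
Print Job 1: 33→46, due 40, tardiness 6
Print Job 8: 46→60, due 84, tardiness 0
Print Job 5: 60→77, due 68, tardiness 9
Print Job 6: 77→95, due 33, tardiness 62
Print Job 2: 95→118, due 58, tardiness 60
Sum = 0+0+0+0+6+0+9+62+60 = 137.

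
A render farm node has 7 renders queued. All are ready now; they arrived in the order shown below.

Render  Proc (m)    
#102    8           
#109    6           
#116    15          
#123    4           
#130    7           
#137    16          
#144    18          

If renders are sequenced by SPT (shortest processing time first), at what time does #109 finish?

SPT (increasing processing time): #123 #109 #130 #102 #116 #137 #144.
#123: 0→4
#109: 4→10

10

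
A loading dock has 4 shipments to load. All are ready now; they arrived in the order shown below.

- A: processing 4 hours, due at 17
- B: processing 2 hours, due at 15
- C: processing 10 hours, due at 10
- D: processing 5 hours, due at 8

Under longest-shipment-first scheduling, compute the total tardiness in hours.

15

LPT (decreasing processing time): C D A B.
C: 0→10, due 10, tardiness 0
D: 10→15, due 8, tardiness 7
A: 15→19, due 17, tardiness 2
B: 19→21, due 15, tardiness 6
Sum = 0+7+2+6 = 15.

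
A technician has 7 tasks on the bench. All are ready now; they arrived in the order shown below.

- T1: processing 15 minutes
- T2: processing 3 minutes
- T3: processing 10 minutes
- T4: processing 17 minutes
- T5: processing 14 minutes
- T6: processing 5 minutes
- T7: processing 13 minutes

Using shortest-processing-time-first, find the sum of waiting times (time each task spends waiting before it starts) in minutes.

SPT (increasing processing time): T2 T6 T3 T7 T5 T1 T4.
T2: waits 0, runs 0→3
T6: waits 3, runs 3→8
T3: waits 8, runs 8→18
T7: waits 18, runs 18→31
T5: waits 31, runs 31→45
T1: waits 45, runs 45→60
T4: waits 60, runs 60→77
Sum = 0+3+8+18+31+45+60 = 165.

165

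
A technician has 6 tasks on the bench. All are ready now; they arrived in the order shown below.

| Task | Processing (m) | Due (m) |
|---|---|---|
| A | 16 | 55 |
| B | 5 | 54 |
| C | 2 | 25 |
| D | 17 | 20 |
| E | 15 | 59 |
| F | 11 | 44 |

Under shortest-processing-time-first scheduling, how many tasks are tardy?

SPT (increasing processing time): C B F E A D.
C: 0→2, due 25, tardiness 0
B: 2→7, due 54, tardiness 0
F: 7→18, due 44, tardiness 0
E: 18→33, due 59, tardiness 0
A: 33→49, due 55, tardiness 0
D: 49→66, due 20, tardiness 46
Late tasks: 1.

1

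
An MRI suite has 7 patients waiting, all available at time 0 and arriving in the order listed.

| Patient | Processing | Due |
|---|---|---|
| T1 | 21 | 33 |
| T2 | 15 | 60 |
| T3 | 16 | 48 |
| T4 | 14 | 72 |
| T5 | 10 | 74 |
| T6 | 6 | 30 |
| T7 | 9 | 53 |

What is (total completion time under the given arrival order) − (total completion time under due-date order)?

FIFO (arrival order): T1 T2 T3 T4 T5 T6 T7.
T1: 0→21
T2: 21→36
T3: 36→52
T4: 52→66
T5: 66→76
T6: 76→82
T7: 82→91
Sum = 21+36+52+66+76+82+91 = 424.
EDD (increasing due date): T6 T1 T3 T7 T2 T4 T5.
T6: 0→6
T1: 6→27
T3: 27→43
T7: 43→52
T2: 52→67
T4: 67→81
T5: 81→91
Sum = 6+27+43+52+67+81+91 = 367.
Difference = 424 − 367 = 57.

57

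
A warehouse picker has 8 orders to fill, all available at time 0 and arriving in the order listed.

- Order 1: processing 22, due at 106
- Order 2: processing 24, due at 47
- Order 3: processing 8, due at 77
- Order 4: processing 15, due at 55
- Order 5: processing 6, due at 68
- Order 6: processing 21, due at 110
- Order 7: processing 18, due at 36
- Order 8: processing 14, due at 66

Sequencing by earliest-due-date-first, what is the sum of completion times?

EDD (increasing due date): Order 7 Order 2 Order 4 Order 8 Order 5 Order 3 Order 1 Order 6.
Order 7: 0→18
Order 2: 18→42
Order 4: 42→57
Order 8: 57→71
Order 5: 71→77
Order 3: 77→85
Order 1: 85→107
Order 6: 107→128
Sum = 18+42+57+71+77+85+107+128 = 585.

585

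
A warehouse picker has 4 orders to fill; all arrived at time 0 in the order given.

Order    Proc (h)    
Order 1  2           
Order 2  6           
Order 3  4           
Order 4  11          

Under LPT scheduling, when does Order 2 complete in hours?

LPT (decreasing processing time): Order 4 Order 2 Order 3 Order 1.
Order 4: 0→11
Order 2: 11→17

17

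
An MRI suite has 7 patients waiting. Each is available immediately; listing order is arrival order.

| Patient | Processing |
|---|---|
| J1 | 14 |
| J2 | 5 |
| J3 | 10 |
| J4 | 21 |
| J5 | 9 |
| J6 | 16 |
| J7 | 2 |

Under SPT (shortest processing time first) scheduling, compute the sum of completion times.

SPT (increasing processing time): J7 J2 J5 J3 J1 J6 J4.
J7: 0→2
J2: 2→7
J5: 7→16
J3: 16→26
J1: 26→40
J6: 40→56
J4: 56→77
Sum = 2+7+16+26+40+56+77 = 224.

224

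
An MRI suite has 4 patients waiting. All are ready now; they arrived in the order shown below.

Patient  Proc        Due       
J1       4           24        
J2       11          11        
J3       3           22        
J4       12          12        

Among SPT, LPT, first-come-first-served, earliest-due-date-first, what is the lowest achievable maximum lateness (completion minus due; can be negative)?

11

SPT (increasing processing time): J3 J1 J2 J4.
J3: 0→3, due 22, lateness -19
J1: 3→7, due 24, lateness -17
J2: 7→18, due 11, lateness 7
J4: 18→30, due 12, lateness 18
Maximum = 18.
LPT (decreasing processing time): J4 J2 J1 J3.
J4: 0→12, due 12, lateness 0
J2: 12→23, due 11, lateness 12
J1: 23→27, due 24, lateness 3
J3: 27→30, due 22, lateness 8
Maximum = 12.
FIFO (arrival order): J1 J2 J3 J4.
J1: 0→4, due 24, lateness -20
J2: 4→15, due 11, lateness 4
J3: 15→18, due 22, lateness -4
J4: 18→30, due 12, lateness 18
Maximum = 18.
EDD (increasing due date): J2 J4 J3 J1.
J2: 0→11, due 11, lateness 0
J4: 11→23, due 12, lateness 11
J3: 23→26, due 22, lateness 4
J1: 26→30, due 24, lateness 6
Maximum = 11.
SPT 18, LPT 12, FIFO 18, EDD 11 → minimum 11.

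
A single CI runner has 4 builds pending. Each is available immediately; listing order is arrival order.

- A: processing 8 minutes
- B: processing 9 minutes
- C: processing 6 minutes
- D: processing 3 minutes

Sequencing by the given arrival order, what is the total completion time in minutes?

FIFO (arrival order): A B C D.
A: 0→8
B: 8→17
C: 17→23
D: 23→26
Sum = 8+17+23+26 = 74.

74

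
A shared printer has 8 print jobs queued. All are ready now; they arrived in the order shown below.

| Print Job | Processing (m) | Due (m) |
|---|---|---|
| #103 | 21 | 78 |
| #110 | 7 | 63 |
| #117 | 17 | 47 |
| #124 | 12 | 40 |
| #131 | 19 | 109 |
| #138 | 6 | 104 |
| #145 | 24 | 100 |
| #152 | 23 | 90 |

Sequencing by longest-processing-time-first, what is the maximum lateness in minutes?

LPT (decreasing processing time): #145 #152 #103 #131 #117 #124 #110 #138.
#145: 0→24, due 100, lateness -76
#152: 24→47, due 90, lateness -43
#103: 47→68, due 78, lateness -10
#131: 68→87, due 109, lateness -22
#117: 87→104, due 47, lateness 57
#124: 104→116, due 40, lateness 76
#110: 116→123, due 63, lateness 60
#138: 123→129, due 104, lateness 25
Maximum = 76.

76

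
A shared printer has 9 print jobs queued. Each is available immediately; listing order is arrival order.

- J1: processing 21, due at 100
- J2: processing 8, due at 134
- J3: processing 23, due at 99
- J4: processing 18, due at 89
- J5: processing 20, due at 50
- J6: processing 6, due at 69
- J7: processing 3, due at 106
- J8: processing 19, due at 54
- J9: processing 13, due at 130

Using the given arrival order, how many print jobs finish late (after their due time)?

FIFO (arrival order): J1 J2 J3 J4 J5 J6 J7 J8 J9.
J1: 0→21, due 100, tardiness 0
J2: 21→29, due 134, tardiness 0
J3: 29→52, due 99, tardiness 0
J4: 52→70, due 89, tardiness 0
J5: 70→90, due 50, tardiness 40
J6: 90→96, due 69, tardiness 27
J7: 96→99, due 106, tardiness 0
J8: 99→118, due 54, tardiness 64
J9: 118→131, due 130, tardiness 1
Late print jobs: 4.

4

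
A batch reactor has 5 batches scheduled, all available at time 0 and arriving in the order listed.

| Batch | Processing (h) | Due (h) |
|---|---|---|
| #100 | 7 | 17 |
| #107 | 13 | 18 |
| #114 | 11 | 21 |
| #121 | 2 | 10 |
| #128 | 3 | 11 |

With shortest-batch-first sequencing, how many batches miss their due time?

2

SPT (increasing processing time): #121 #128 #100 #114 #107.
#121: 0→2, due 10, tardiness 0
#128: 2→5, due 11, tardiness 0
#100: 5→12, due 17, tardiness 0
#114: 12→23, due 21, tardiness 2
#107: 23→36, due 18, tardiness 18
Late batches: 2.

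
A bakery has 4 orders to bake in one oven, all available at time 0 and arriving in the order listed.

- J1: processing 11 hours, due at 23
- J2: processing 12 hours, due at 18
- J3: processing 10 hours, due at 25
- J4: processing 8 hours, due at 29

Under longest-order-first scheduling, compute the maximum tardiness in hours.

12

LPT (decreasing processing time): J2 J1 J3 J4.
J2: 0→12, due 18, tardiness 0
J1: 12→23, due 23, tardiness 0
J3: 23→33, due 25, tardiness 8
J4: 33→41, due 29, tardiness 12
Maximum = 12.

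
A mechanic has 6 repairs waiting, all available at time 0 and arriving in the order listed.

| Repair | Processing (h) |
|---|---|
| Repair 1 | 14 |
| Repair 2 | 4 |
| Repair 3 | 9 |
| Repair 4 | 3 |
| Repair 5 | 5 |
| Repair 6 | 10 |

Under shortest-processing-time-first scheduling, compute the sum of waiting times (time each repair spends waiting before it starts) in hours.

SPT (increasing processing time): Repair 4 Repair 2 Repair 5 Repair 3 Repair 6 Repair 1.
Repair 4: waits 0, runs 0→3
Repair 2: waits 3, runs 3→7
Repair 5: waits 7, runs 7→12
Repair 3: waits 12, runs 12→21
Repair 6: waits 21, runs 21→31
Repair 1: waits 31, runs 31→45
Sum = 0+3+7+12+21+31 = 74.

74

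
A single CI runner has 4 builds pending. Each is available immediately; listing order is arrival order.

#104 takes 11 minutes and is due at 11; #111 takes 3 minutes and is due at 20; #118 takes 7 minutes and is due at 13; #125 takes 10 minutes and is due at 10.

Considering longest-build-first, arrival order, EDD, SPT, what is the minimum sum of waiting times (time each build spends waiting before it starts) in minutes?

33

LPT (decreasing processing time): #104 #125 #118 #111.
#104: waits 0, runs 0→11
#125: waits 11, runs 11→21
#118: waits 21, runs 21→28
#111: waits 28, runs 28→31
Sum = 0+11+21+28 = 60.
FIFO (arrival order): #104 #111 #118 #125.
#104: waits 0, runs 0→11
#111: waits 11, runs 11→14
#118: waits 14, runs 14→21
#125: waits 21, runs 21→31
Sum = 0+11+14+21 = 46.
EDD (increasing due date): #125 #104 #118 #111.
#125: waits 0, runs 0→10
#104: waits 10, runs 10→21
#118: waits 21, runs 21→28
#111: waits 28, runs 28→31
Sum = 0+10+21+28 = 59.
SPT (increasing processing time): #111 #118 #125 #104.
#111: waits 0, runs 0→3
#118: waits 3, runs 3→10
#125: waits 10, runs 10→20
#104: waits 20, runs 20→31
Sum = 0+3+10+20 = 33.
LPT 60, FIFO 46, EDD 59, SPT 33 → minimum 33.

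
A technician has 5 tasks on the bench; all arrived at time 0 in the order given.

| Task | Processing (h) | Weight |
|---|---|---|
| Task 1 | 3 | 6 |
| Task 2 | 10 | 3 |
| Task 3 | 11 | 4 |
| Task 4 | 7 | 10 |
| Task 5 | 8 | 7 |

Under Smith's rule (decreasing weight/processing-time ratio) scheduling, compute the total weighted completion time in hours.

477

WSPT (decreasing weight/processing-time ratio): Task 1 Task 4 Task 5 Task 3 Task 2.
Task 1: finishes 3, weight 6, w·C = 18
Task 4: finishes 10, weight 10, w·C = 100
Task 5: finishes 18, weight 7, w·C = 126
Task 3: finishes 29, weight 4, w·C = 116
Task 2: finishes 39, weight 3, w·C = 117
Sum = 18+100+126+116+117 = 477.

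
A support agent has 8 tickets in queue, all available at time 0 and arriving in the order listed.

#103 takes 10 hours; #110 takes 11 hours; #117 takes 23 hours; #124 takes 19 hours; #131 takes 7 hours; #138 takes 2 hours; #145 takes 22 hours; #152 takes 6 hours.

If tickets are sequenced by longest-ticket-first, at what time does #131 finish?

92

LPT (decreasing processing time): #117 #145 #124 #110 #103 #131 #152 #138.
#117: 0→23
#145: 23→45
#124: 45→64
#110: 64→75
#103: 75→85
#131: 85→92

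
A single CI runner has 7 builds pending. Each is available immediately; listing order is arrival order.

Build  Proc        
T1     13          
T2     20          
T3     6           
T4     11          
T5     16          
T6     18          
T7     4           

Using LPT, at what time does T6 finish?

LPT (decreasing processing time): T2 T6 T5 T1 T4 T3 T7.
T2: 0→20
T6: 20→38

38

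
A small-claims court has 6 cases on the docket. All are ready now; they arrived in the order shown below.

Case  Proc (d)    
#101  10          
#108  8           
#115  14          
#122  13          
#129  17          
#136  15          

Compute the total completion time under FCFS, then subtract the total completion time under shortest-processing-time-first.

FIFO (arrival order): #101 #108 #115 #122 #129 #136.
#101: 0→10
#108: 10→18
#115: 18→32
#122: 32→45
#129: 45→62
#136: 62→77
Sum = 10+18+32+45+62+77 = 244.
SPT (increasing processing time): #108 #101 #122 #115 #136 #129.
#108: 0→8
#101: 8→18
#122: 18→31
#115: 31→45
#136: 45→60
#129: 60→77
Sum = 8+18+31+45+60+77 = 239.
Difference = 244 − 239 = 5.

5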